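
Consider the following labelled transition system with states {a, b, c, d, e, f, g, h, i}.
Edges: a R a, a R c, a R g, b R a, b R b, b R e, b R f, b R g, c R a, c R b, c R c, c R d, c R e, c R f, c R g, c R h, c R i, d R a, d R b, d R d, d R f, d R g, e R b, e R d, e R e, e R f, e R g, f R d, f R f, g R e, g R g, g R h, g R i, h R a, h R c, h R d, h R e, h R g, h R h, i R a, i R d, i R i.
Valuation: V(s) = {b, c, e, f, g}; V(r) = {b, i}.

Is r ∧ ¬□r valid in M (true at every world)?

No

Let φ = r ∧ ¬□r. Evaluate φ at each world:
  a (successors {a, c, g}): φ is false.
  b (successors {a, b, e, f, g}): φ is true.
  c (successors {a, b, c, d, e, f, g, h, i}): φ is false.
  d (successors {a, b, d, f, g}): φ is false.
  e (successors {b, d, e, f, g}): φ is false.
  f (successors {d, f}): φ is false.
  g (successors {e, g, h, i}): φ is false.
  h (successors {a, c, d, e, g, h}): φ is false.
  i (successors {a, d, i}): φ is true.
Detail at a (counterexample):
  At a: r is false, ¬□r is true, so r ∧ ¬□r is false.
    At a: □r is false, so ¬□r is true.
      At a: □r requires r at every successor {a, c, g}.
        r fails at a, so □r is false at a.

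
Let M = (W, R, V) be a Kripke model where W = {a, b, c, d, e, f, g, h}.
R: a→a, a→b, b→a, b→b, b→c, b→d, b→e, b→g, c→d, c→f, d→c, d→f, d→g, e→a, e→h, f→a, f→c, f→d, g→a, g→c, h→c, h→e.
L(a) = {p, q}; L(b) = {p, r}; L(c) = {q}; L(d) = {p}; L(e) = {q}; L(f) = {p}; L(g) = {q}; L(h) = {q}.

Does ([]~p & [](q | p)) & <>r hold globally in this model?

No

Let φ = ([]~p & [](q | p)) & <>r. Evaluate φ at each world:
  a (successors {a, b}): φ is false.
  b (successors {a, b, c, d, e, g}): φ is false.
  c (successors {d, f}): φ is false.
  d (successors {c, f, g}): φ is false.
  e (successors {a, h}): φ is false.
  f (successors {a, c, d}): φ is false.
  g (successors {a, c}): φ is false.
  h (successors {c, e}): φ is false.
Detail at a (counterexample):
  At a: []~p & [](q | p) is false, <>r is true, so ([]~p & [](q | p)) & <>r is false.
    At a: []~p is false, [](q | p) is true, so []~p & [](q | p) is false.
      At a: []~p requires ~p at every successor {a, b}.
        ~p fails at a, so []~p is false at a.
      At a: [](q | p) requires q | p at every successor {a, b}.
        At a: q | p is true.
        At b: q | p is true.
      So [](q | p) is true at a.
    At a: <>r requires r at some successor in {a, b}.
      r holds at b, so <>r is true at a.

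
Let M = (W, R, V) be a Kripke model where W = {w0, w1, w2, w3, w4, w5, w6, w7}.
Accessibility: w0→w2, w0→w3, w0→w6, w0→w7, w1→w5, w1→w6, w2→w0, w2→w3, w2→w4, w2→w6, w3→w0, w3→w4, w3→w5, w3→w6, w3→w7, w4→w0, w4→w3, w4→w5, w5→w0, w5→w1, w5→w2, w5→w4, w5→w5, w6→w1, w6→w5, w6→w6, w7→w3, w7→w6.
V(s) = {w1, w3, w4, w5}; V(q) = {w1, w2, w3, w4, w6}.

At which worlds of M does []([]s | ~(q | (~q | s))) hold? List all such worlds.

Let φ = []([]s | ~(q | (~q | s))). Evaluate φ at each world:
  w0 (successors {w2, w3, w6, w7}): φ is false.
  w1 (successors {w5, w6}): φ is false.
  w2 (successors {w0, w3, w4, w6}): φ is false.
  w3 (successors {w0, w4, w5, w6, w7}): φ is false.
  w4 (successors {w0, w3, w5}): φ is false.
  w5 (successors {w0, w1, w2, w4, w5}): φ is false.
  w6 (successors {w1, w5, w6}): φ is false.
  w7 (successors {w3, w6}): φ is false.
For instance, at w7:
  At w7: []([]s | ~(q | (~q | s))) requires []s | ~(q | (~q | s)) at every successor {w3, w6}.
    []s | ~(q | (~q | s)) fails at w3, so []([]s | ~(q | (~q | s))) is false at w7.
      At w3: []s is false, ~(q | (~q | s)) is false, so []s | ~(q | (~q | s)) is false.
Satisfying worlds: none.

none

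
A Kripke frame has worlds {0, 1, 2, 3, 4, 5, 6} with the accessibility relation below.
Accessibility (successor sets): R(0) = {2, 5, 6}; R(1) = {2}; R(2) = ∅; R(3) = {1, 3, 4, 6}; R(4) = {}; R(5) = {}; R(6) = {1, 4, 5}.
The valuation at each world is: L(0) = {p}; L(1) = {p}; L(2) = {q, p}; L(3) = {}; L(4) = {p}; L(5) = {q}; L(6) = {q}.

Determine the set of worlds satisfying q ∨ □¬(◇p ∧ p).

Let φ = q ∨ □¬(◇p ∧ p). Evaluate φ at each world:
  0 (successors {2, 5, 6}): φ is true.
  1 (successors {2}): φ is true.
  2 (successors ∅): φ is true.
  3 (successors {1, 3, 4, 6}): φ is false.
  4 (successors ∅): φ is true.
  5 (successors ∅): φ is true.
  6 (successors {1, 4, 5}): φ is true.
For instance, at 6:
  At 6: q is true, □¬(◇p ∧ p) is false, so q ∨ □¬(◇p ∧ p) is true.
    At 6: □¬(◇p ∧ p) requires ¬(◇p ∧ p) at every successor {1, 4, 5}.
      ¬(◇p ∧ p) fails at 1, so □¬(◇p ∧ p) is false at 6.
Satisfying worlds: {0, 1, 2, 4, 5, 6}

0, 1, 2, 4, 5, 6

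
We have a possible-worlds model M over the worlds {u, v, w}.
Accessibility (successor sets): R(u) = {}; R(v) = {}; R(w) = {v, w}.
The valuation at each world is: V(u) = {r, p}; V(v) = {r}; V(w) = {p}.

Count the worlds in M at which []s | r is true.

Let φ = []s | r. Evaluate φ at each world:
  u (successors ∅): φ is true.
  v (successors ∅): φ is true.
  w (successors {v, w}): φ is false.
For instance, at w:
  At w: []s is false, r is false, so []s | r is false.
    At w: []s requires s at every successor {v, w}.
      s fails at v, so []s is false at w.
Satisfying worlds: {u, v}

2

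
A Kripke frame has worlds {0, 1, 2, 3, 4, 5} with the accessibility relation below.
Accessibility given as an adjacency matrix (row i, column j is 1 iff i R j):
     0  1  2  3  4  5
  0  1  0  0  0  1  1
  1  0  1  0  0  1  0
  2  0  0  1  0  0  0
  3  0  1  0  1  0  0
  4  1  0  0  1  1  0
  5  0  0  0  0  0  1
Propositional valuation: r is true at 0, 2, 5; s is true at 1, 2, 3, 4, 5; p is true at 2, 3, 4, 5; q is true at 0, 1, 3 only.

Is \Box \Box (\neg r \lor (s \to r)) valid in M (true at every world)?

Yes

Let φ = \Box \Box (\neg r \lor (s \to r)). Evaluate φ at each world:
  0 (successors {0, 4, 5}): φ is true.
  1 (successors {1, 4}): φ is true.
  2 (successors {2}): φ is true.
  3 (successors {1, 3}): φ is true.
  4 (successors {0, 3, 4}): φ is true.
  5 (successors {5}): φ is true.
For instance, at 4:
  At 4: \Box \Box (\neg r \lor (s \to r)) requires \Box (\neg r \lor (s \to r)) at every successor {0, 3, 4}.
      At 0: \Box (\neg r \lor (s \to r)) requires \neg r \lor (s \to r) at every successor {0, 4, 5}.
        At 0: \neg r \lor (s \to r) is true.
        At 4: \neg r \lor (s \to r) is true.
        At 5: \neg r \lor (s \to r) is true.
      So \Box (\neg r \lor (s \to r)) is true at 0.
      At 3: \Box (\neg r \lor (s \to r)) requires \neg r \lor (s \to r) at every successor {1, 3}.
        At 1: \neg r \lor (s \to r) is true.
        At 3: \neg r \lor (s \to r) is true.
      So \Box (\neg r \lor (s \to r)) is true at 3.
      At 4: \Box (\neg r \lor (s \to r)) requires \neg r \lor (s \to r) at every successor {0, 3, 4}.
        At 0: \neg r \lor (s \to r) is true.
        At 3: \neg r \lor (s \to r) is true.
        At 4: \neg r \lor (s \to r) is true.
      So \Box (\neg r \lor (s \to r)) is true at 4.
  So \Box \Box (\neg r \lor (s \to r)) is true at 4.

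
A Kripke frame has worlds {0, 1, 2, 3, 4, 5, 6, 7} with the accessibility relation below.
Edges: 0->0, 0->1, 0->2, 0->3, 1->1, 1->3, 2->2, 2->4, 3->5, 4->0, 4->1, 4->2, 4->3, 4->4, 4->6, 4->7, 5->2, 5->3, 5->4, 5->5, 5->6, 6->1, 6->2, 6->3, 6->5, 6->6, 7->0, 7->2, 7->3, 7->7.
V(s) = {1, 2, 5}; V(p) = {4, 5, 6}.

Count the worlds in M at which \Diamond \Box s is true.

Recall that \Box ψ holds at a world iff ψ holds at every accessible world, and \Diamond ψ holds iff ψ holds at some accessible world.
Let φ = \Diamond \Box s. Evaluate φ at each world:
  0 (successors {0, 1, 2, 3}): φ is true.
  1 (successors {1, 3}): φ is true.
  2 (successors {2, 4}): φ is false.
  3 (successors {5}): φ is false.
  4 (successors {0, 1, 2, 3, 4, 6, 7}): φ is true.
  5 (successors {2, 3, 4, 5, 6}): φ is true.
  6 (successors {1, 2, 3, 5, 6}): φ is true.
  7 (successors {0, 2, 3, 7}): φ is true.
For instance, at 7:
  At 7: \Diamond \Box s requires \Box s at some successor in {0, 2, 3, 7}.
    \Box s holds at 3, so \Diamond \Box s is true at 7.
      At 3: \Box s requires s at every successor {5}.
        At 5: s is true.
      So \Box s is true at 3.
Satisfying worlds: {0, 1, 4, 5, 6, 7}

6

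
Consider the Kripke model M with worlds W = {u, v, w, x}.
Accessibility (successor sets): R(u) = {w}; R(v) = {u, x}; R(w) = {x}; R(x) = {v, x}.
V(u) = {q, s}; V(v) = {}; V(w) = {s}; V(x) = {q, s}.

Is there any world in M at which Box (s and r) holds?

No

Let φ = Box (s and r). Evaluate φ at each world:
  u (successors {w}): φ is false.
  v (successors {u, x}): φ is false.
  w (successors {x}): φ is false.
  x (successors {v, x}): φ is false.
For instance, at v:
  At v: Box (s and r) requires s and r at every successor {u, x}.
    s and r fails at u, so Box (s and r) is false at v.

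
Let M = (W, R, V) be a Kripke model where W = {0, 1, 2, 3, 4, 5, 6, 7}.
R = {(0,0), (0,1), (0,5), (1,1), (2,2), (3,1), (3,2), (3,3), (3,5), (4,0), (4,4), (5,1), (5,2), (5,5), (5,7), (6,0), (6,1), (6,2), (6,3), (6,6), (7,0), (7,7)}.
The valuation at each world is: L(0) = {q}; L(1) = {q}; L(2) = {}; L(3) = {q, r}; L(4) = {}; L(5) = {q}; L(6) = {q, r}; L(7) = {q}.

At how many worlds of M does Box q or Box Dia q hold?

Let φ = Box q or Box Dia q. Evaluate φ at each world:
  0 (successors {0, 1, 5}): φ is true.
  1 (successors {1}): φ is true.
  2 (successors {2}): φ is false.
  3 (successors {1, 2, 3, 5}): φ is false.
  4 (successors {0, 4}): φ is true.
  5 (successors {1, 2, 5, 7}): φ is false.
  6 (successors {0, 1, 2, 3, 6}): φ is false.
  7 (successors {0, 7}): φ is true.
For instance, at 3:
  At 3: Box q is false, Box Dia q is false, so Box q or Box Dia q is false.
    At 3: Box q requires q at every successor {1, 2, 3, 5}.
      q fails at 2, so Box q is false at 3.
    At 3: Box Dia q requires Dia q at every successor {1, 2, 3, 5}.
      Dia q fails at 2, so Box Dia q is false at 3.
Satisfying worlds: {0, 1, 4, 7}

4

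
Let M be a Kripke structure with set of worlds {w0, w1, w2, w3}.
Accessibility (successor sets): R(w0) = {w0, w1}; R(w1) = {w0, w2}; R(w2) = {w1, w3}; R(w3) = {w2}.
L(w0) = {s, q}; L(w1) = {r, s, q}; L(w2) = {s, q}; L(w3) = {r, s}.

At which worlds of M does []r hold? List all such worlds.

Let φ = []r. Evaluate φ at each world:
  w0 (successors {w0, w1}): φ is false.
  w1 (successors {w0, w2}): φ is false.
  w2 (successors {w1, w3}): φ is true.
  w3 (successors {w2}): φ is false.
For instance, at w0:
  At w0: []r requires r at every successor {w0, w1}.
    r fails at w0, so []r is false at w0.
Satisfying worlds: {w2}

w2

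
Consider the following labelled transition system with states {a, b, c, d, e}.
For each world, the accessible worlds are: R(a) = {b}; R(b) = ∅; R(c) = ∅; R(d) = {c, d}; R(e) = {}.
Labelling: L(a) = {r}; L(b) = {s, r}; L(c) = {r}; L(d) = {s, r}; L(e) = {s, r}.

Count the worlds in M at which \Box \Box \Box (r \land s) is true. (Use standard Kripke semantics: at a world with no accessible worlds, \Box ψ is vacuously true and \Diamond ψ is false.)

4

Let φ = \Box \Box \Box (r \land s). Evaluate φ at each world:
  a (successors {b}): φ is true.
  b (successors ∅): φ is true.
  c (successors ∅): φ is true.
  d (successors {c, d}): φ is false.
  e (successors ∅): φ is true.
For instance, at a:
  At a: \Box \Box \Box (r \land s) requires \Box \Box (r \land s) at every successor {b}.
      At b: no accessible worlds, so \Box \Box (r \land s) holds vacuously.
  So \Box \Box \Box (r \land s) is true at a.
Satisfying worlds: {a, b, c, e}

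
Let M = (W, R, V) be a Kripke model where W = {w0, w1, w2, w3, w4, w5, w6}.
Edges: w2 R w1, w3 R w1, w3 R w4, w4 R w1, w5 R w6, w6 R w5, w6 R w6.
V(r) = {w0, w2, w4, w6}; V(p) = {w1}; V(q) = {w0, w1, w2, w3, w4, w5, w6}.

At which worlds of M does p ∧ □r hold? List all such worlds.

Let φ = p ∧ □r. Evaluate φ at each world:
  w0 (successors ∅): φ is false.
  w1 (successors ∅): φ is true.
  w2 (successors {w1}): φ is false.
  w3 (successors {w1, w4}): φ is false.
  w4 (successors {w1}): φ is false.
  w5 (successors {w6}): φ is false.
  w6 (successors {w5, w6}): φ is false.
For instance, at w5:
  At w5: p is false, □r is true, so p ∧ □r is false.
    At w5: □r requires r at every successor {w6}.
      At w6: r is true.
    So □r is true at w5.
Satisfying worlds: {w1}

w1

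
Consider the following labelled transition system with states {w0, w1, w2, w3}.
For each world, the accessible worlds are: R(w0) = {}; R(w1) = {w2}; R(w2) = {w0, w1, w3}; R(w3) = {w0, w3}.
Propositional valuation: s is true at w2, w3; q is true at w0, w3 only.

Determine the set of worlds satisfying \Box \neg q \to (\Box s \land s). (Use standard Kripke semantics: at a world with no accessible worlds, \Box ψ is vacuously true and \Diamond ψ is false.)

Let φ = \Box \neg q \to (\Box s \land s). Evaluate φ at each world:
  w0 (successors ∅): φ is false.
  w1 (successors {w2}): φ is false.
  w2 (successors {w0, w1, w3}): φ is true.
  w3 (successors {w0, w3}): φ is true.
For instance, at w1:
  At w1: \Box \neg q is true, \Box s \land s is false, so \Box \neg q \to (\Box s \land s) is false.
    At w1: \Box \neg q requires \neg q at every successor {w2}.
      At w2: \neg q is true.
    So \Box \neg q is true at w1.
    At w1: \Box s is true, s is false, so \Box s \land s is false.
      At w1: \Box s requires s at every successor {w2}.
        At w2: s is true.
      So \Box s is true at w1.
Satisfying worlds: {w2, w3}

w2, w3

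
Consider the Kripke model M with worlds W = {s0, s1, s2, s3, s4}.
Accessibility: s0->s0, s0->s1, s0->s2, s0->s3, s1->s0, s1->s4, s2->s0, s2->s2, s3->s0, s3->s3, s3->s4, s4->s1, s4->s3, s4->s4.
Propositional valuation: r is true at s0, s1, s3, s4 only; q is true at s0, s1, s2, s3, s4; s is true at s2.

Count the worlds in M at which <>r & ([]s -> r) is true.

Let φ = <>r & ([]s -> r). Evaluate φ at each world:
  s0 (successors {s0, s1, s2, s3}): φ is true.
  s1 (successors {s0, s4}): φ is true.
  s2 (successors {s0, s2}): φ is true.
  s3 (successors {s0, s3, s4}): φ is true.
  s4 (successors {s1, s3, s4}): φ is true.
For instance, at s1:
  At s1: <>r is true, []s -> r is true, so <>r & ([]s -> r) is true.
    At s1: <>r requires r at some successor in {s0, s4}.
      r holds at s0, so <>r is true at s1.
    At s1: []s is false, r is true, so []s -> r is true.
      At s1: []s requires s at every successor {s0, s4}.
        s fails at s0, so []s is false at s1.
Satisfying worlds: {s0, s1, s2, s3, s4}

5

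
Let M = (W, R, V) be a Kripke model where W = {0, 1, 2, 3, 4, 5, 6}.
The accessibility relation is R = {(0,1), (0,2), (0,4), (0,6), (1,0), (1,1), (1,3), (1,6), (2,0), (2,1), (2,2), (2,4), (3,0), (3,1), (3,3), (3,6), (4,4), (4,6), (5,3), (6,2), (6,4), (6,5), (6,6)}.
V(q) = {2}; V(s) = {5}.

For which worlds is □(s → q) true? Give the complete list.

0, 1, 2, 3, 4, 5

Let φ = □(s → q). Evaluate φ at each world:
  0 (successors {1, 2, 4, 6}): φ is true.
  1 (successors {0, 1, 3, 6}): φ is true.
  2 (successors {0, 1, 2, 4}): φ is true.
  3 (successors {0, 1, 3, 6}): φ is true.
  4 (successors {4, 6}): φ is true.
  5 (successors {3}): φ is true.
  6 (successors {2, 4, 5, 6}): φ is false.
For instance, at 6:
  At 6: □(s → q) requires s → q at every successor {2, 4, 5, 6}.
    s → q fails at 5, so □(s → q) is false at 6.
Satisfying worlds: {0, 1, 2, 3, 4, 5}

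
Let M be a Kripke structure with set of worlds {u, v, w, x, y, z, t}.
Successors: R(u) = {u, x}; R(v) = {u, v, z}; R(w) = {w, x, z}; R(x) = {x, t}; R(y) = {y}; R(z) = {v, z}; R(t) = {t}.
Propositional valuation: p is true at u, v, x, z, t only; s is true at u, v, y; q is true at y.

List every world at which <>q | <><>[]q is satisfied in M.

Let φ = <>q | <><>[]q. Evaluate φ at each world:
  u (successors {u, x}): φ is false.
  v (successors {u, v, z}): φ is false.
  w (successors {w, x, z}): φ is false.
  x (successors {x, t}): φ is false.
  y (successors {y}): φ is true.
  z (successors {v, z}): φ is false.
  t (successors {t}): φ is false.
For instance, at x:
  At x: <>q is false, <><>[]q is false, so <>q | <><>[]q is false.
    At x: <>q requires q at some successor in {x, t}.
      At x: q is false.
      At t: q is false.
    So <>q is false at x.
    At x: <><>[]q requires <>[]q at some successor in {x, t}.
      At x: <>[]q is false.
      At t: <>[]q is false.
    So <><>[]q is false at x.
Satisfying worlds: {y}

y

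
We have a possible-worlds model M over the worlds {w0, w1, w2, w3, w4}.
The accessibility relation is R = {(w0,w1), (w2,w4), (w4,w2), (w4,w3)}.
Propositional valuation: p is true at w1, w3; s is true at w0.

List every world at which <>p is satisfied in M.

w0, w4

Recall that <>ψ holds at a world iff ψ holds at some accessible world.
Let φ = <>p. Evaluate φ at each world:
  w0 (successors {w1}): φ is true.
  w1 (successors ∅): φ is false.
  w2 (successors {w4}): φ is false.
  w3 (successors ∅): φ is false.
  w4 (successors {w2, w3}): φ is true.
For instance, at w2:
  At w2: <>p requires p at some successor in {w4}.
    At w4: p is false.
  So <>p is false at w2.
Satisfying worlds: {w0, w4}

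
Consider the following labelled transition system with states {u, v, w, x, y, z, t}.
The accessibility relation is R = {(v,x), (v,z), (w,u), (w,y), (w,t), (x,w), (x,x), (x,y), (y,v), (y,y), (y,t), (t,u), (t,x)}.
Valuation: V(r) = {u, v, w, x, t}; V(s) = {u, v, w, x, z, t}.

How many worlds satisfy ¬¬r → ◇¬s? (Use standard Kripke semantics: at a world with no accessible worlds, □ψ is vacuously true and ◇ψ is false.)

Recall that ◇ψ holds at a world iff ψ holds at some accessible world.
Let φ = ¬¬r → ◇¬s. Evaluate φ at each world:
  u (successors ∅): φ is false.
  v (successors {x, z}): φ is false.
  w (successors {u, y, t}): φ is true.
  x (successors {w, x, y}): φ is true.
  y (successors {v, y, t}): φ is true.
  z (successors ∅): φ is true.
  t (successors {u, x}): φ is false.
For instance, at t:
  At t: ¬¬r is true, ◇¬s is false, so ¬¬r → ◇¬s is false.
    At t: ◇¬s requires ¬s at some successor in {u, x}.
      At u: ¬s is false.
      At x: ¬s is false.
    So ◇¬s is false at t.
Satisfying worlds: {w, x, y, z}

4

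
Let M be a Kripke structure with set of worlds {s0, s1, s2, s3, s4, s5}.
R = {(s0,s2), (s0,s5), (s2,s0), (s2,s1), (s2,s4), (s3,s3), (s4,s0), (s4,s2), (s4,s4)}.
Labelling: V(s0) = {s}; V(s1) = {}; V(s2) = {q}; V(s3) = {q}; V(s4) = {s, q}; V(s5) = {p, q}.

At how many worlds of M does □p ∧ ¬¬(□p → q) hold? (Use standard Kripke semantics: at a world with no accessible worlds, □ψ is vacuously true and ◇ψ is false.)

Let φ = □p ∧ ¬¬(□p → q). Evaluate φ at each world:
  s0 (successors {s2, s5}): φ is false.
  s1 (successors ∅): φ is false.
  s2 (successors {s0, s1, s4}): φ is false.
  s3 (successors {s3}): φ is false.
  s4 (successors {s0, s2, s4}): φ is false.
  s5 (successors ∅): φ is true.
For instance, at s0:
  At s0: □p is false, ¬¬(□p → q) is true, so □p ∧ ¬¬(□p → q) is false.
    At s0: □p requires p at every successor {s2, s5}.
      p fails at s2, so □p is false at s0.
    At s0: ¬(□p → q) is false, so ¬¬(□p → q) is true.
      At s0: □p → q is true, so ¬(□p → q) is false.
Satisfying worlds: {s5}

1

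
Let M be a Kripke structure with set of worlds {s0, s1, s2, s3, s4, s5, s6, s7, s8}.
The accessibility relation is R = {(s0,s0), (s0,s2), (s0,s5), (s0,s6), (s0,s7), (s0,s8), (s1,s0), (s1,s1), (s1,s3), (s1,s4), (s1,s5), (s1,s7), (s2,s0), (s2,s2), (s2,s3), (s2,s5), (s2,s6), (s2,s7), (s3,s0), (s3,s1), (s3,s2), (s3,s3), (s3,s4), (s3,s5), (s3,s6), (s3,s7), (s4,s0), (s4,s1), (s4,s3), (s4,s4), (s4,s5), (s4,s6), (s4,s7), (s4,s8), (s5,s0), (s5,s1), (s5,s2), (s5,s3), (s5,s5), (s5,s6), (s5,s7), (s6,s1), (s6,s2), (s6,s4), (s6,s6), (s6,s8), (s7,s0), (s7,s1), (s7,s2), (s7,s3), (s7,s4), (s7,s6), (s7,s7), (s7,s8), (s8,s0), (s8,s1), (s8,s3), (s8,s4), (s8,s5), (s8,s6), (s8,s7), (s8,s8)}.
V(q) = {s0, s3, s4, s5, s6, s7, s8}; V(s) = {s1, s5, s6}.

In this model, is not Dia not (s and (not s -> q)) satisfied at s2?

Recall that Dia ψ holds at a world iff ψ holds at some accessible world.
At s2: Dia not (s and (not s -> q)) is true, so not Dia not (s and (not s -> q)) is false.
  At s2: Dia not (s and (not s -> q)) requires not (s and (not s -> q)) at some successor in {s0, s2, s3, s5, s6, s7}.
    not (s and (not s -> q)) holds at s0, so Dia not (s and (not s -> q)) is true at s2.

No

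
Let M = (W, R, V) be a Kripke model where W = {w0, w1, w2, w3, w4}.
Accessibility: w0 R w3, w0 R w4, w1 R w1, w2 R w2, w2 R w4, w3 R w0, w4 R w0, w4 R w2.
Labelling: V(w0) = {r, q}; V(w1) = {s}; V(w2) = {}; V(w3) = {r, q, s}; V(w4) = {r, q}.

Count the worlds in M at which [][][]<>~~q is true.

Let φ = [][][]<>~~q. Evaluate φ at each world:
  w0 (successors {w3, w4}): φ is true.
  w1 (successors {w1}): φ is false.
  w2 (successors {w2, w4}): φ is true.
  w3 (successors {w0}): φ is true.
  w4 (successors {w0, w2}): φ is true.
For instance, at w0:
  At w0: [][][]<>~~q requires [][]<>~~q at every successor {w3, w4}.
      At w3: [][]<>~~q requires []<>~~q at every successor {w0}.
        At w0: []<>~~q is true.
      So [][]<>~~q is true at w3.
      At w4: [][]<>~~q requires []<>~~q at every successor {w0, w2}.
        At w0: []<>~~q is true.
        At w2: []<>~~q is true.
      So [][]<>~~q is true at w4.
  So [][][]<>~~q is true at w0.
Satisfying worlds: {w0, w2, w3, w4}

4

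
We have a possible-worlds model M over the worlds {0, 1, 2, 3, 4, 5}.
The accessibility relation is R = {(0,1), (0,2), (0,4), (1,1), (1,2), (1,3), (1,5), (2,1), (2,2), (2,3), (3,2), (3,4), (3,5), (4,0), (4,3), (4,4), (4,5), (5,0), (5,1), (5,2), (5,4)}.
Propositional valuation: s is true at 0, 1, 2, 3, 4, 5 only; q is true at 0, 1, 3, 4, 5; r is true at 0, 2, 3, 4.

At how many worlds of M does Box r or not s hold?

Let φ = Box r or not s. Evaluate φ at each world:
  0 (successors {1, 2, 4}): φ is false.
  1 (successors {1, 2, 3, 5}): φ is false.
  2 (successors {1, 2, 3}): φ is false.
  3 (successors {2, 4, 5}): φ is false.
  4 (successors {0, 3, 4, 5}): φ is false.
  5 (successors {0, 1, 2, 4}): φ is false.
For instance, at 4:
  At 4: Box r is false, not s is false, so Box r or not s is false.
    At 4: Box r requires r at every successor {0, 3, 4, 5}.
      r fails at 5, so Box r is false at 4.
Satisfying worlds: none.

0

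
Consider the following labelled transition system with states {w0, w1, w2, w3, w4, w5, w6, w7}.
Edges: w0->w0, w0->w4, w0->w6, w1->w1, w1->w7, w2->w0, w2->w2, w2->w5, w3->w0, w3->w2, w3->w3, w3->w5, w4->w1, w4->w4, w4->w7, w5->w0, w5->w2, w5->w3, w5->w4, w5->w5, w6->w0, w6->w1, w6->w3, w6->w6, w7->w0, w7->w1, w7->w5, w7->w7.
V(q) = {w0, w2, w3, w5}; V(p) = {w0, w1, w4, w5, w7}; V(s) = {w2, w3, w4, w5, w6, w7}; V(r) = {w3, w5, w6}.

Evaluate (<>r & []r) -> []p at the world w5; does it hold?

At w5: <>r & []r is false, []p is false, so (<>r & []r) -> []p is true.
  At w5: <>r is true, []r is false, so <>r & []r is false.
    At w5: <>r requires r at some successor in {w0, w2, w3, w4, w5}.
      r holds at w3, so <>r is true at w5.
    At w5: []r requires r at every successor {w0, w2, w3, w4, w5}.
      r fails at w0, so []r is false at w5.
  At w5: []p requires p at every successor {w0, w2, w3, w4, w5}.
    p fails at w2, so []p is false at w5.

Yes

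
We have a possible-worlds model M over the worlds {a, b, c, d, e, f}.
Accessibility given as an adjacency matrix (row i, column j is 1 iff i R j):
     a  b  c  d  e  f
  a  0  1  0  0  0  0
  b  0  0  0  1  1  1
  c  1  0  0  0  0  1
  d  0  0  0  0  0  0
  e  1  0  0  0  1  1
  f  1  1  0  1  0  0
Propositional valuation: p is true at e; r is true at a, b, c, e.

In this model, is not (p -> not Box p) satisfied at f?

No

At f: p -> not Box p is true, so not (p -> not Box p) is false.
  At f: p is false, not Box p is true, so p -> not Box p is true.
    At f: Box p is false, so not Box p is true.
      At f: Box p requires p at every successor {a, b, d}.
        p fails at a, so Box p is false at f.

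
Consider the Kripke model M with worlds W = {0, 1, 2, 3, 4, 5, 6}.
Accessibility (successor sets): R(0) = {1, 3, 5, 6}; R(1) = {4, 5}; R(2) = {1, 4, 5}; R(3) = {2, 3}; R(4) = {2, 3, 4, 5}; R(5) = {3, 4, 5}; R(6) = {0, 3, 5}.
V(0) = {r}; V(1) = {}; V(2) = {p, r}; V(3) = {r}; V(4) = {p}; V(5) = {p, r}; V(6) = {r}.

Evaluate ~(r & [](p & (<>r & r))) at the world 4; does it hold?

At 4: r & [](p & (<>r & r)) is false, so ~(r & [](p & (<>r & r))) is true.
  At 4: r is false, [](p & (<>r & r)) is false, so r & [](p & (<>r & r)) is false.
    At 4: [](p & (<>r & r)) requires p & (<>r & r) at every successor {2, 3, 4, 5}.
      p & (<>r & r) fails at 3, so [](p & (<>r & r)) is false at 4.

Yes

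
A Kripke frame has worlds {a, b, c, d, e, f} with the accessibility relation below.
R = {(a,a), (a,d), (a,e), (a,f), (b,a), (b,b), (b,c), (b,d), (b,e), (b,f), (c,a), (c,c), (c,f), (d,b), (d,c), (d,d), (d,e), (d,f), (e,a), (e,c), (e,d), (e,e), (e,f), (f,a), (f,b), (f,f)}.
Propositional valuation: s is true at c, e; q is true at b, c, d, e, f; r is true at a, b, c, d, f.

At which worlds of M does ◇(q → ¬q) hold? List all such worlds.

Let φ = ◇(q → ¬q). Evaluate φ at each world:
  a (successors {a, d, e, f}): φ is true.
  b (successors {a, b, c, d, e, f}): φ is true.
  c (successors {a, c, f}): φ is true.
  d (successors {b, c, d, e, f}): φ is false.
  e (successors {a, c, d, e, f}): φ is true.
  f (successors {a, b, f}): φ is true.
For instance, at e:
  At e: ◇(q → ¬q) requires q → ¬q at some successor in {a, c, d, e, f}.
    q → ¬q holds at a, so ◇(q → ¬q) is true at e.
Satisfying worlds: {a, b, c, e, f}

a, b, c, e, f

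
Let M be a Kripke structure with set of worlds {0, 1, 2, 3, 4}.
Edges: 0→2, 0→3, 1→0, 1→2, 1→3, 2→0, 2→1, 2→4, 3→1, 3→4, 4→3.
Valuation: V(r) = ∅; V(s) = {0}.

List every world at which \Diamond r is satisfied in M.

Let φ = \Diamond r. Evaluate φ at each world:
  0 (successors {2, 3}): φ is false.
  1 (successors {0, 2, 3}): φ is false.
  2 (successors {0, 1, 4}): φ is false.
  3 (successors {1, 4}): φ is false.
  4 (successors {3}): φ is false.
For instance, at 3:
  At 3: \Diamond r requires r at some successor in {1, 4}.
    At 1: r is false.
    At 4: r is false.
  So \Diamond r is false at 3.
Satisfying worlds: none.

none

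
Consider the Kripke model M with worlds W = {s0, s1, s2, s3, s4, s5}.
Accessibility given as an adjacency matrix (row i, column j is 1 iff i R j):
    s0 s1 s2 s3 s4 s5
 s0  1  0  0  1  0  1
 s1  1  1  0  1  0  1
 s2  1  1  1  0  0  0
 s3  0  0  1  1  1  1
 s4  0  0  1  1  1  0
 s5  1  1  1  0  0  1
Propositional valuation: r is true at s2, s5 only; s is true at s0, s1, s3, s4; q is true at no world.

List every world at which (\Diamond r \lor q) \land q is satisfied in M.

Let φ = (\Diamond r \lor q) \land q. Evaluate φ at each world:
  s0 (successors {s0, s3, s5}): φ is false.
  s1 (successors {s0, s1, s3, s5}): φ is false.
  s2 (successors {s0, s1, s2}): φ is false.
  s3 (successors {s2, s3, s4, s5}): φ is false.
  s4 (successors {s2, s3, s4}): φ is false.
  s5 (successors {s0, s1, s2, s5}): φ is false.
For instance, at s0:
  At s0: \Diamond r \lor q is true, q is false, so (\Diamond r \lor q) \land q is false.
    At s0: \Diamond r is true, q is false, so \Diamond r \lor q is true.
      At s0: \Diamond r requires r at some successor in {s0, s3, s5}.
        r holds at s5, so \Diamond r is true at s0.
Satisfying worlds: none.

none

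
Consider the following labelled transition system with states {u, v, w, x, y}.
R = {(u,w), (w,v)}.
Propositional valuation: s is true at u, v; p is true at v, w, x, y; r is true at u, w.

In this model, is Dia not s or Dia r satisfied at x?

Recall that Dia ψ holds at a world iff ψ holds at some accessible world.
At x: Dia not s is false, Dia r is false, so Dia not s or Dia r is false.
  At x: no accessible worlds, so Dia not s is false.
  At x: no accessible worlds, so Dia r is false.

No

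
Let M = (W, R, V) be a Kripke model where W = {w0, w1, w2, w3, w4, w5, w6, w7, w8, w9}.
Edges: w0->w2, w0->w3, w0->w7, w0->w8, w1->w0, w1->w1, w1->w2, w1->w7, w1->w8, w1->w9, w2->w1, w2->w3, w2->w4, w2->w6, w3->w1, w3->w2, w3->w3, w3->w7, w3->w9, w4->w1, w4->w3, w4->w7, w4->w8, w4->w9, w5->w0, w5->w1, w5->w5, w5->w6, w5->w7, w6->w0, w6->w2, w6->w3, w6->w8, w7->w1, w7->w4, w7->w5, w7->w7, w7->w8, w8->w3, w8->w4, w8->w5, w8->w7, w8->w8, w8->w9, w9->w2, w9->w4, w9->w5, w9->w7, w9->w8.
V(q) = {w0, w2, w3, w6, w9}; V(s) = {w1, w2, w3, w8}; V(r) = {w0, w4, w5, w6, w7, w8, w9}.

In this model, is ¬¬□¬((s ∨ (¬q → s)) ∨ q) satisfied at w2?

No

At w2: ¬□¬((s ∨ (¬q → s)) ∨ q) is true, so ¬¬□¬((s ∨ (¬q → s)) ∨ q) is false.
  At w2: □¬((s ∨ (¬q → s)) ∨ q) is false, so ¬□¬((s ∨ (¬q → s)) ∨ q) is true.
    At w2: □¬((s ∨ (¬q → s)) ∨ q) requires ¬((s ∨ (¬q → s)) ∨ q) at every successor {w1, w3, w4, w6}.
      ¬((s ∨ (¬q → s)) ∨ q) fails at w1, so □¬((s ∨ (¬q → s)) ∨ q) is false at w2.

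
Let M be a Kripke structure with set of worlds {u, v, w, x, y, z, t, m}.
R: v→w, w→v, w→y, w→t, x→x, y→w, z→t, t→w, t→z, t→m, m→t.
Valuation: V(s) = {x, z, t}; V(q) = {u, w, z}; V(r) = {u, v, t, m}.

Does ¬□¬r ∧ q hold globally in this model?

No

Recall that □ψ holds at a world iff ψ holds at every accessible world, and ◇ψ holds iff ψ holds at some accessible world.
Let φ = ¬□¬r ∧ q. Evaluate φ at each world:
  u (successors ∅): φ is false.
  v (successors {w}): φ is false.
  w (successors {v, y, t}): φ is true.
  x (successors {x}): φ is false.
  y (successors {w}): φ is false.
  z (successors {t}): φ is true.
  t (successors {w, z, m}): φ is false.
  m (successors {t}): φ is false.
Detail at u (counterexample):
  At u: ¬□¬r is false, q is true, so ¬□¬r ∧ q is false.
    At u: □¬r is true, so ¬□¬r is false.
      At u: no accessible worlds, so □¬r holds vacuously.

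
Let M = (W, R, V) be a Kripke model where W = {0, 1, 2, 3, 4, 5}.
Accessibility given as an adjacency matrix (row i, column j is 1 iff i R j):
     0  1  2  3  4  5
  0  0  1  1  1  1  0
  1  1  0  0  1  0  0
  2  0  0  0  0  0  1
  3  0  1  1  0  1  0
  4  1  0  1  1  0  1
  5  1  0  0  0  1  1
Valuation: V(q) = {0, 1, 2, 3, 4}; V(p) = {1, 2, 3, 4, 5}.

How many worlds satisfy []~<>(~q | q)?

0

Let φ = []~<>(~q | q). Evaluate φ at each world:
  0 (successors {1, 2, 3, 4}): φ is false.
  1 (successors {0, 3}): φ is false.
  2 (successors {5}): φ is false.
  3 (successors {1, 2, 4}): φ is false.
  4 (successors {0, 2, 3, 5}): φ is false.
  5 (successors {0, 4, 5}): φ is false.
For instance, at 5:
  At 5: []~<>(~q | q) requires ~<>(~q | q) at every successor {0, 4, 5}.
    ~<>(~q | q) fails at 0, so []~<>(~q | q) is false at 5.
      At 0: <>(~q | q) is true, so ~<>(~q | q) is false.
Satisfying worlds: none.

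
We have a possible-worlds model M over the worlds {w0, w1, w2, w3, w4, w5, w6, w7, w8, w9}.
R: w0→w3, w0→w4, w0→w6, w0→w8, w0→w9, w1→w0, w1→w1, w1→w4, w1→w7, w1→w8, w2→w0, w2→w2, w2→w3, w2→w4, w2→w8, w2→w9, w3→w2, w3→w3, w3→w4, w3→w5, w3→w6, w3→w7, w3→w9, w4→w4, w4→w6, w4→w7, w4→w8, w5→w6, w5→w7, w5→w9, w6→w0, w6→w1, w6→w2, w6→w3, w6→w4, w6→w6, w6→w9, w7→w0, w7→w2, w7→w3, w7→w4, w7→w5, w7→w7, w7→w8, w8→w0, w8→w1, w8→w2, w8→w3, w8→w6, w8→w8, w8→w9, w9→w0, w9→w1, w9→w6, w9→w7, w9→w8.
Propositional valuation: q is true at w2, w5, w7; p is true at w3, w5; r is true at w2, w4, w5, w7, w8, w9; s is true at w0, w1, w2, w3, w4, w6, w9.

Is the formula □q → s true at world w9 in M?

At w9: □q is false, s is true, so □q → s is true.
  At w9: □q requires q at every successor {w0, w1, w6, w7, w8}.
    q fails at w0, so □q is false at w9.

Yes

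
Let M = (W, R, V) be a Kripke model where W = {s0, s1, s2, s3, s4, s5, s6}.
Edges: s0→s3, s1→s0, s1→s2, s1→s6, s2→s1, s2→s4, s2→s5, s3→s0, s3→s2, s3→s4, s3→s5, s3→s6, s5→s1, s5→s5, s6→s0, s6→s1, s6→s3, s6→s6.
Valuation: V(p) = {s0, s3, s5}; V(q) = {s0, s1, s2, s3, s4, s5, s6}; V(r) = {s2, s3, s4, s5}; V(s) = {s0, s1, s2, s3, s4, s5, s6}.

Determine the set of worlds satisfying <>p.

Recall that <>ψ holds at a world iff ψ holds at some accessible world.
Let φ = <>p. Evaluate φ at each world:
  s0 (successors {s3}): φ is true.
  s1 (successors {s0, s2, s6}): φ is true.
  s2 (successors {s1, s4, s5}): φ is true.
  s3 (successors {s0, s2, s4, s5, s6}): φ is true.
  s4 (successors ∅): φ is false.
  s5 (successors {s1, s5}): φ is true.
  s6 (successors {s0, s1, s3, s6}): φ is true.
For instance, at s5:
  At s5: <>p requires p at some successor in {s1, s5}.
    p holds at s5, so <>p is true at s5.
Satisfying worlds: {s0, s1, s2, s3, s5, s6}

s0, s1, s2, s3, s5, s6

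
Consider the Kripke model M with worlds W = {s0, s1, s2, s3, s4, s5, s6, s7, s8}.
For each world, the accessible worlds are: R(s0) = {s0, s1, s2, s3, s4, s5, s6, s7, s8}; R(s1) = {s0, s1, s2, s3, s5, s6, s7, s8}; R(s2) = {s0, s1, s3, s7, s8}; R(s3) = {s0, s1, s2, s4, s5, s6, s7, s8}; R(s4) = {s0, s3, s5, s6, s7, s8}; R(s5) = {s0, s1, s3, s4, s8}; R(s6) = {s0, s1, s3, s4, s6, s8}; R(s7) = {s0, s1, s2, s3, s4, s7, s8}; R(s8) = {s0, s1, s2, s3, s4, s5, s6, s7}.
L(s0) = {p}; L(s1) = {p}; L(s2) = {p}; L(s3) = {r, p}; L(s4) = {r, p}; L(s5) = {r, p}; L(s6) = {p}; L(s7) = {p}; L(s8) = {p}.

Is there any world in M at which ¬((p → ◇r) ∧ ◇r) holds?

Let φ = ¬((p → ◇r) ∧ ◇r). Evaluate φ at each world:
  s0 (successors {s0, s1, s2, s3, s4, s5, s6, s7, s8}): φ is false.
  s1 (successors {s0, s1, s2, s3, s5, s6, s7, s8}): φ is false.
  s2 (successors {s0, s1, s3, s7, s8}): φ is false.
  s3 (successors {s0, s1, s2, s4, s5, s6, s7, s8}): φ is false.
  s4 (successors {s0, s3, s5, s6, s7, s8}): φ is false.
  s5 (successors {s0, s1, s3, s4, s8}): φ is false.
  s6 (successors {s0, s1, s3, s4, s6, s8}): φ is false.
  s7 (successors {s0, s1, s2, s3, s4, s7, s8}): φ is false.
  s8 (successors {s0, s1, s2, s3, s4, s5, s6, s7}): φ is false.
For instance, at s1:
  At s1: (p → ◇r) ∧ ◇r is true, so ¬((p → ◇r) ∧ ◇r) is false.
    At s1: p → ◇r is true, ◇r is true, so (p → ◇r) ∧ ◇r is true.
      At s1: p is true, ◇r is true, so p → ◇r is true.
      At s1: ◇r requires r at some successor in {s0, s1, s2, s3, s5, s6, s7, s8}.
        r holds at s3, so ◇r is true at s1.

No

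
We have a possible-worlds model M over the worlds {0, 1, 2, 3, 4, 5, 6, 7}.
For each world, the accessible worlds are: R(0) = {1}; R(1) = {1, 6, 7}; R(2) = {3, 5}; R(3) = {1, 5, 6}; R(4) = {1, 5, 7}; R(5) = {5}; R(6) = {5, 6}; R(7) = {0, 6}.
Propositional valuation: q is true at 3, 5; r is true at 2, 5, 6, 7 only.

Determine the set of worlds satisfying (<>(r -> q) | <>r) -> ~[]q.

0, 1, 3, 4, 6, 7

Let φ = (<>(r -> q) | <>r) -> ~[]q. Evaluate φ at each world:
  0 (successors {1}): φ is true.
  1 (successors {1, 6, 7}): φ is true.
  2 (successors {3, 5}): φ is false.
  3 (successors {1, 5, 6}): φ is true.
  4 (successors {1, 5, 7}): φ is true.
  5 (successors {5}): φ is false.
  6 (successors {5, 6}): φ is true.
  7 (successors {0, 6}): φ is true.
For instance, at 1:
  At 1: <>(r -> q) | <>r is true, ~[]q is true, so (<>(r -> q) | <>r) -> ~[]q is true.
    At 1: <>(r -> q) is true, <>r is true, so <>(r -> q) | <>r is true.
      At 1: <>(r -> q) requires r -> q at some successor in {1, 6, 7}.
        r -> q holds at 1, so <>(r -> q) is true at 1.
      At 1: <>r requires r at some successor in {1, 6, 7}.
        r holds at 6, so <>r is true at 1.
    At 1: []q is false, so ~[]q is true.
      At 1: []q requires q at every successor {1, 6, 7}.
        q fails at 1, so []q is false at 1.
Satisfying worlds: {0, 1, 3, 4, 6, 7}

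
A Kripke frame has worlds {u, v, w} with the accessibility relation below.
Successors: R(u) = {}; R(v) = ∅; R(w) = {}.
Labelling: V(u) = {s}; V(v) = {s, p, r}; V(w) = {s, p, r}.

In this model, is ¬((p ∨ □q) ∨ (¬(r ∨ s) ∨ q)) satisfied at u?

No

Recall that □ψ holds at a world iff ψ holds at every accessible world, and ◇ψ holds iff ψ holds at some accessible world.
At u: (p ∨ □q) ∨ (¬(r ∨ s) ∨ q) is true, so ¬((p ∨ □q) ∨ (¬(r ∨ s) ∨ q)) is false.
  At u: p ∨ □q is true, ¬(r ∨ s) ∨ q is false, so (p ∨ □q) ∨ (¬(r ∨ s) ∨ q) is true.
    At u: p is false, □q is true, so p ∨ □q is true.
      At u: no accessible worlds, so □q holds vacuously.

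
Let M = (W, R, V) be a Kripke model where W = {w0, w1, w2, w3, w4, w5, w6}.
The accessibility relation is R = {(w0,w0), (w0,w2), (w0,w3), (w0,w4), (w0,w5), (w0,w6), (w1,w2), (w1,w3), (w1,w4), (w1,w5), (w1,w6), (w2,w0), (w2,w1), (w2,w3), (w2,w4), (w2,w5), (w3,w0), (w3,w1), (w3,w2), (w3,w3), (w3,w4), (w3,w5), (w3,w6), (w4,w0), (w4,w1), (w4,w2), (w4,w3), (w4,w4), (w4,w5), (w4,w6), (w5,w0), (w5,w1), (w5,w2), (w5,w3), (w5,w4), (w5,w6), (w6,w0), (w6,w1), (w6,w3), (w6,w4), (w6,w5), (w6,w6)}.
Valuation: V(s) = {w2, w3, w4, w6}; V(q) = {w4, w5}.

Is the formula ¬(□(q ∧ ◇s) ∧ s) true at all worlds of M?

Yes

Let φ = ¬(□(q ∧ ◇s) ∧ s). Evaluate φ at each world:
  w0 (successors {w0, w2, w3, w4, w5, w6}): φ is true.
  w1 (successors {w2, w3, w4, w5, w6}): φ is true.
  w2 (successors {w0, w1, w3, w4, w5}): φ is true.
  w3 (successors {w0, w1, w2, w3, w4, w5, w6}): φ is true.
  w4 (successors {w0, w1, w2, w3, w4, w5, w6}): φ is true.
  w5 (successors {w0, w1, w2, w3, w4, w6}): φ is true.
  w6 (successors {w0, w1, w3, w4, w5, w6}): φ is true.
For instance, at w4:
  At w4: □(q ∧ ◇s) ∧ s is false, so ¬(□(q ∧ ◇s) ∧ s) is true.
    At w4: □(q ∧ ◇s) is false, s is true, so □(q ∧ ◇s) ∧ s is false.
      At w4: □(q ∧ ◇s) requires q ∧ ◇s at every successor {w0, w1, w2, w3, w4, w5, w6}.
        q ∧ ◇s fails at w0, so □(q ∧ ◇s) is false at w4.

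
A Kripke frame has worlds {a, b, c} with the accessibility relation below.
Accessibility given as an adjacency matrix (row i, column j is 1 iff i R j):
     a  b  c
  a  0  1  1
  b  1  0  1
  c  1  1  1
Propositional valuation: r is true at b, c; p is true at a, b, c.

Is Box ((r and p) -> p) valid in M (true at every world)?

Recall that Box ψ holds at a world iff ψ holds at every accessible world, and Dia ψ holds iff ψ holds at some accessible world.
Let φ = Box ((r and p) -> p). Evaluate φ at each world:
  a (successors {b, c}): φ is true.
  b (successors {a, c}): φ is true.
  c (successors {a, b, c}): φ is true.
For instance, at a:
  At a: Box ((r and p) -> p) requires (r and p) -> p at every successor {b, c}.
    At b: (r and p) -> p is true.
    At c: (r and p) -> p is true.
  So Box ((r and p) -> p) is true at a.

Yes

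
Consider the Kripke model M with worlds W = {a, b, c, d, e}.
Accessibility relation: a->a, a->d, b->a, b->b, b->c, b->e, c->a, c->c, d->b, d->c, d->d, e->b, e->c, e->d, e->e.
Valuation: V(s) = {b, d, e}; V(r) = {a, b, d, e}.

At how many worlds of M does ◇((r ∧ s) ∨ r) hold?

Recall that ◇ψ holds at a world iff ψ holds at some accessible world.
Let φ = ◇((r ∧ s) ∨ r). Evaluate φ at each world:
  a (successors {a, d}): φ is true.
  b (successors {a, b, c, e}): φ is true.
  c (successors {a, c}): φ is true.
  d (successors {b, c, d}): φ is true.
  e (successors {b, c, d, e}): φ is true.
For instance, at e:
  At e: ◇((r ∧ s) ∨ r) requires (r ∧ s) ∨ r at some successor in {b, c, d, e}.
    (r ∧ s) ∨ r holds at b, so ◇((r ∧ s) ∨ r) is true at e.
Satisfying worlds: {a, b, c, d, e}

5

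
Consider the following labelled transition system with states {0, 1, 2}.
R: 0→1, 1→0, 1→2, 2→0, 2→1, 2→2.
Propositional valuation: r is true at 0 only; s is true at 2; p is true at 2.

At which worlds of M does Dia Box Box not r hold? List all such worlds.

none

Let φ = Dia Box Box not r. Evaluate φ at each world:
  0 (successors {1}): φ is false.
  1 (successors {0, 2}): φ is false.
  2 (successors {0, 1, 2}): φ is false.
For instance, at 1:
  At 1: Dia Box Box not r requires Box Box not r at some successor in {0, 2}.
    At 0: Box Box not r is false.
    At 2: Box Box not r is false.
  So Dia Box Box not r is false at 1.
Satisfying worlds: none.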